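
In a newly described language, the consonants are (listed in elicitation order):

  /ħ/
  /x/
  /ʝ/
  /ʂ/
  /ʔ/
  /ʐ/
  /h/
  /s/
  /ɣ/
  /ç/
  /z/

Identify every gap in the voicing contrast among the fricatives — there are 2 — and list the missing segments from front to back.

Voiceless: /s/ (alveolar), /ʂ/ (retroflex), /ç/ (palatal), /x/ (velar), /ħ/ (pharyngeal), /h/ (glottal).
Voiced: /z/ (alveolar), /ʐ/ (retroflex), /ʝ/ (palatal), /ɣ/ (velar).
Gaps, from front to back: pharyngeal lacks voiced (/ʕ/); glottal lacks voiced (/ɦ/).

/ʕ/, /ɦ/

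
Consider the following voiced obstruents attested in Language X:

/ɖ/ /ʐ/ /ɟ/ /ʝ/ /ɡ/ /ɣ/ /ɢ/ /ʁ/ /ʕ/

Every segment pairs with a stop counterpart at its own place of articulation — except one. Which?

Retroflex: /ɖ/ ~ /ʐ/
Palatal: /ɟ/ ~ /ʝ/
Velar: /ɡ/ ~ /ɣ/
Uvular: /ɢ/ ~ /ʁ/
Pharyngeal: only /ʕ/ (fricative); no stop partner.
So /ʕ/ is the unpaired segment.

/ʕ/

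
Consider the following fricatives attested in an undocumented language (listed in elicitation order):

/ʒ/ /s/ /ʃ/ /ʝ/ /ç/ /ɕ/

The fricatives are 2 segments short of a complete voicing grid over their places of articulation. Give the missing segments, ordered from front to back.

/z/, /ʑ/

place of articulation  voiceless  voiced  
alveolar          s         —       
postalveolar      ʃ         ʒ       
alveolo-palatal   ɕ         —       
palatal           ç         ʝ       
Gaps, from front to back: alveolar lacks voiced (/z/); alveolo-palatal lacks voiced (/ʑ/).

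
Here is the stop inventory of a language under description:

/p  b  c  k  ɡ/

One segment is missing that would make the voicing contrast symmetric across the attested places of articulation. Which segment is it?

bilabial: voiceless /p/, voiced /b/.
palatal: voiceless /c/, voiced —.
velar: voiceless /k/, voiced /ɡ/.
The palatal row has no voiced member, so the gap is the voiced palatal stop /ɟ/.

/ɟ/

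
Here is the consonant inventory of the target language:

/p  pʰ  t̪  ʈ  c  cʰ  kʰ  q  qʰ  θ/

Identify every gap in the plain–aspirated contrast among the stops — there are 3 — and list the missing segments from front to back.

Plain: /p/ (bilabial), /t̪/ (dental), /ʈ/ (retroflex), /c/ (palatal), /q/ (uvular).
Aspirated: /pʰ/ (bilabial), /cʰ/ (palatal), /kʰ/ (velar), /qʰ/ (uvular).
Gaps, from front to back: dental lacks aspirated (/t̪ʰ/); retroflex lacks aspirated (/ʈʰ/); velar lacks plain (/k/).

/t̪ʰ/, /ʈʰ/, /k/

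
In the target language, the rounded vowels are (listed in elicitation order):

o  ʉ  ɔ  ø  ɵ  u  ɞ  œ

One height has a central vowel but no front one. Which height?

height            front     central   back    
high              —         ʉ         u       
high-mid          ø         ɵ         o       
low-mid           œ         ɞ         ɔ       
Every height has a front member except high, where /y/ would be expected.

high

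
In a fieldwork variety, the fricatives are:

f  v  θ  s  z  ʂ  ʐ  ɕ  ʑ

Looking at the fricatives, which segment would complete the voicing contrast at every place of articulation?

/ð/

place of articulation  voiceless  voiced  
labiodental       f         v       
dental            θ         —       
alveolar          s         z       
retroflex         ʂ         ʐ       
alveolo-palatal   ɕ         ʑ       
The dental row has no voiced member, so the gap is the voiced dental fricative /ð/.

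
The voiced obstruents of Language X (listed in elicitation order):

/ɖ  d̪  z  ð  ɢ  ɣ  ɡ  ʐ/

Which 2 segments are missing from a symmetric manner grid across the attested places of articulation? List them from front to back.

/d/, /ʁ/

dental: stop /d̪/, fricative /ð/.
alveolar: stop —, fricative /z/.
retroflex: stop /ɖ/, fricative /ʐ/.
velar: stop /ɡ/, fricative /ɣ/.
uvular: stop /ɢ/, fricative —.
Gaps, from front to back: alveolar lacks stop (/d/); uvular lacks fricative (/ʁ/).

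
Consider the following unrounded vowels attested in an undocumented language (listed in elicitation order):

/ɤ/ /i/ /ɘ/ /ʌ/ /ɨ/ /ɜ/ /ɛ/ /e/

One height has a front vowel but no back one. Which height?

height            front     central   back    
high              i         ɨ         —       
high-mid          e         ɘ         ɤ       
low-mid           ɛ         ɜ         ʌ       
Every height has a back member except high, where /ɯ/ would be expected.

high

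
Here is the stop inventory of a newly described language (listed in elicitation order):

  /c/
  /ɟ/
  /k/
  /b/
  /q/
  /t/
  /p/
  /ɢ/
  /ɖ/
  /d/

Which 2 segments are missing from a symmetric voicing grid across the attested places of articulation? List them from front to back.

/ʈ/, /ɡ/

bilabial: voiceless /p/, voiced /b/.
alveolar: voiceless /t/, voiced /d/.
retroflex: voiceless —, voiced /ɖ/.
palatal: voiceless /c/, voiced /ɟ/.
velar: voiceless /k/, voiced —.
uvular: voiceless /q/, voiced /ɢ/.
Gaps, from front to back: retroflex lacks voiceless (/ʈ/); velar lacks voiced (/ɡ/).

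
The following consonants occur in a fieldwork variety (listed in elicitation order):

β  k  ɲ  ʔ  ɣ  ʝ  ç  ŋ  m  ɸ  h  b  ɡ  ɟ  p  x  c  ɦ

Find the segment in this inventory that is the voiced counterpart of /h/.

/ɦ/

/h/ is a voiceless glottal fricative.
The voiced counterpart is a voiced glottal fricative — in this inventory, /ɦ/.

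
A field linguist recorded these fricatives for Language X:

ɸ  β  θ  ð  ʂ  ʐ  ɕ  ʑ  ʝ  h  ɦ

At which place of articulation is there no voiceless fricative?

palatal

bilabial: voiceless /ɸ/, voiced /β/.
dental: voiceless /θ/, voiced /ð/.
retroflex: voiceless /ʂ/, voiced /ʐ/.
alveolo-palatal: voiceless /ɕ/, voiced /ʑ/.
palatal: voiceless —, voiced /ʝ/.
glottal: voiceless /h/, voiced /ɦ/.
Every place of articulation has a voiceless member except palatal, where /ç/ would be expected.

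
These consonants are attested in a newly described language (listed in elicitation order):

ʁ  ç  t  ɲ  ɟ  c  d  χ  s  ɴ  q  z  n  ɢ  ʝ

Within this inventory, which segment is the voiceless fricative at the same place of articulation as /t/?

/s/

/t/ is a voiceless alveolar stop.
The voiceless fricative at the same place is a voiceless alveolar fricative — in this inventory, /s/.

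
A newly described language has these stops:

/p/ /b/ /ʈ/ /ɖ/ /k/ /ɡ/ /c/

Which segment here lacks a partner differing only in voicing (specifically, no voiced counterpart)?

Bilabial: /p/ ~ /b/
Retroflex: /ʈ/ ~ /ɖ/
Velar: /k/ ~ /ɡ/
Palatal: only /c/ (voiceless); no voiced partner.
So /c/ is the unpaired segment.

/c/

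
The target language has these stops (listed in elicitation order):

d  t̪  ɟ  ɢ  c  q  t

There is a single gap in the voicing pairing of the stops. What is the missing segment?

/d̪/

Voiceless: /t̪/ (dental), /t/ (alveolar), /c/ (palatal), /q/ (uvular).
Voiced: /d/ (alveolar), /ɟ/ (palatal), /ɢ/ (uvular).
The dental row has no voiced member, so the gap is the voiced dental stop /d̪/.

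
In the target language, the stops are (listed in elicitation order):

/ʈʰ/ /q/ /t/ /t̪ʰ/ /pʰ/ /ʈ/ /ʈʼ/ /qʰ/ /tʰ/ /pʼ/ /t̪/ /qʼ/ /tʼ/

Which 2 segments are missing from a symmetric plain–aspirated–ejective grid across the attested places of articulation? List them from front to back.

/p/, /t̪ʼ/

bilabial: plain —, aspirated /pʰ/, ejective /pʼ/.
dental: plain /t̪/, aspirated /t̪ʰ/, ejective —.
alveolar: plain /t/, aspirated /tʰ/, ejective /tʼ/.
retroflex: plain /ʈ/, aspirated /ʈʰ/, ejective /ʈʼ/.
uvular: plain /q/, aspirated /qʰ/, ejective /qʼ/.
Gaps, from front to back: bilabial lacks plain (/p/); dental lacks ejective (/t̪ʼ/).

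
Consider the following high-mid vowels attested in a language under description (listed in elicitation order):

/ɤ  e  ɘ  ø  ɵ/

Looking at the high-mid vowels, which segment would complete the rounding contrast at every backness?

front: unrounded /e/, rounded /ø/.
central: unrounded /ɘ/, rounded /ɵ/.
back: unrounded /ɤ/, rounded —.
The back row has no rounded member, so the gap is the back rounded vowel /o/.

/o/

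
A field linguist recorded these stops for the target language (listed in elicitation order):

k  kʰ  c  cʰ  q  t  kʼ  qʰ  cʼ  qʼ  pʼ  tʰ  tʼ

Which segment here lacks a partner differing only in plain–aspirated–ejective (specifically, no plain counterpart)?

/pʼ/

Alveolar: /t/ ~ /tʰ/ ~ /tʼ/
Palatal: /c/ ~ /cʰ/ ~ /cʼ/
Velar: /k/ ~ /kʰ/ ~ /kʼ/
Uvular: /q/ ~ /qʰ/ ~ /qʼ/
Bilabial: only /pʼ/ (ejective); no plain partner.
So /pʼ/ is the unpaired segment.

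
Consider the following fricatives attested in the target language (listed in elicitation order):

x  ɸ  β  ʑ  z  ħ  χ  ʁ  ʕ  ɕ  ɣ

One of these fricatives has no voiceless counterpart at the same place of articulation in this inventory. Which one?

Bilabial: /ɸ/ ~ /β/
Alveolo-palatal: /ɕ/ ~ /ʑ/
Velar: /x/ ~ /ɣ/
Uvular: /χ/ ~ /ʁ/
Pharyngeal: /ħ/ ~ /ʕ/
Alveolar: only /z/ (voiced); no voiceless partner.
So /z/ is the unpaired segment.

/z/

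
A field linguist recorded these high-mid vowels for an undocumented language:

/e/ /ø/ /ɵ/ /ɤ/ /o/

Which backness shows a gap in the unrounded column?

central

backness          unrounded  rounded 
front             e         ø       
central           —         ɵ       
back              ɤ         o       
Every backness has an unrounded member except central, where /ɘ/ would be expected.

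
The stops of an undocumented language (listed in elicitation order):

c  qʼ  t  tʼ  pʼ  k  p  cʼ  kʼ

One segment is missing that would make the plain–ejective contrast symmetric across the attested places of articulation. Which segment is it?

place of articulation  plain     ejective
bilabial          p         pʼ      
alveolar          t         tʼ      
palatal           c         cʼ      
velar             k         kʼ      
uvular            —         qʼ      
The uvular row has no plain member, so the gap is the plain uvular stop /q/.

/q/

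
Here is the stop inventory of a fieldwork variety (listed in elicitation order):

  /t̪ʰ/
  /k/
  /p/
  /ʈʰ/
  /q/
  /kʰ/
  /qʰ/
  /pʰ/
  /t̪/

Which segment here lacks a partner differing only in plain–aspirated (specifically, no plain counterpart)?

/ʈʰ/

Bilabial: /p/ ~ /pʰ/
Dental: /t̪/ ~ /t̪ʰ/
Velar: /k/ ~ /kʰ/
Uvular: /q/ ~ /qʰ/
Retroflex: only /ʈʰ/ (aspirated); no plain partner.
So /ʈʰ/ is the unpaired segment.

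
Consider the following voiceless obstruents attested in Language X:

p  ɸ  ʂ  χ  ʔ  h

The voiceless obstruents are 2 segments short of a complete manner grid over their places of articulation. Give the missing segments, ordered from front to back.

Stop: /p/ (bilabial), /ʔ/ (glottal).
Fricative: /ɸ/ (bilabial), /ʂ/ (retroflex), /χ/ (uvular), /h/ (glottal).
Gaps, from front to back: retroflex lacks stop (/ʈ/); uvular lacks stop (/q/).

/ʈ/, /q/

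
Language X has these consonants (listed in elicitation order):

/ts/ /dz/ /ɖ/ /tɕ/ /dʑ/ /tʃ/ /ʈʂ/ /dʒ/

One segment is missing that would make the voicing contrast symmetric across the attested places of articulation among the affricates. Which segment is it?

place of articulation  voiceless  voiced  
alveolar          ts        dz      
postalveolar      tʃ        dʒ      
retroflex         ʈʂ        —       
alveolo-palatal   tɕ        dʑ      
The retroflex row has no voiced member, so the gap is the voiced retroflex affricate /ɖʐ/.

/ɖʐ/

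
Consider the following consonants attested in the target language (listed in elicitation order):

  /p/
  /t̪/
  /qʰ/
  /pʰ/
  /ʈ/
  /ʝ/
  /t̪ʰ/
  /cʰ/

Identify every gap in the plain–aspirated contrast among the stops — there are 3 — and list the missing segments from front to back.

place of articulation  plain     aspirated
bilabial          p         pʰ      
dental            t̪        t̪ʰ     
retroflex         ʈ         —       
palatal           —         cʰ      
uvular            —         qʰ      
Gaps, from front to back: retroflex lacks aspirated (/ʈʰ/); palatal lacks plain (/c/); uvular lacks plain (/q/).

/ʈʰ/, /c/, /q/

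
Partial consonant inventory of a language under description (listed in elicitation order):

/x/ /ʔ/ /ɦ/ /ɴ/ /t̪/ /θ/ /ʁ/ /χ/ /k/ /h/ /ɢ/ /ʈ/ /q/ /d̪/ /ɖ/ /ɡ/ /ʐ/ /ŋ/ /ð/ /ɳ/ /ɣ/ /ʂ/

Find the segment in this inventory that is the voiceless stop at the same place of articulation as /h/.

/ʔ/

/h/ is a voiceless glottal fricative.
The voiceless stop at the same place is a voiceless glottal stop — in this inventory, /ʔ/.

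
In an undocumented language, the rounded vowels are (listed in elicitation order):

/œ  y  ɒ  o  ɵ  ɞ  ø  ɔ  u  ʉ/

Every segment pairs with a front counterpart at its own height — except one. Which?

High: /y/ ~ /ʉ/ ~ /u/
High-mid: /ø/ ~ /ɵ/ ~ /o/
Low-mid: /œ/ ~ /ɞ/ ~ /ɔ/
Low: only /ɒ/ (back); no front partner.
So /ɒ/ is the unpaired segment.

/ɒ/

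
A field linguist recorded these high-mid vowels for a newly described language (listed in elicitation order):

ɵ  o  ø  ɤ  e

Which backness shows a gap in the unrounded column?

front: unrounded /e/, rounded /ø/.
central: unrounded —, rounded /ɵ/.
back: unrounded /ɤ/, rounded /o/.
Every backness has an unrounded member except central, where /ɘ/ would be expected.

central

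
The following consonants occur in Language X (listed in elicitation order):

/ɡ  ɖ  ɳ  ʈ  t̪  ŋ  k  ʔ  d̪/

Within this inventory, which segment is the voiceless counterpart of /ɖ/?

/ʈ/

/ɖ/ is a voiced retroflex stop.
The voiceless counterpart is a voiceless retroflex stop — in this inventory, /ʈ/.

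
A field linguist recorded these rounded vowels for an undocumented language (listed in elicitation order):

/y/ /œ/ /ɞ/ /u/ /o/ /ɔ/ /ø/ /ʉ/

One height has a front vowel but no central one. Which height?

height            front     central   back    
high              y         ʉ         u       
high-mid          ø         —         o       
low-mid           œ         ɞ         ɔ       
Every height has a central member except high-mid, where /ɵ/ would be expected.

high-mid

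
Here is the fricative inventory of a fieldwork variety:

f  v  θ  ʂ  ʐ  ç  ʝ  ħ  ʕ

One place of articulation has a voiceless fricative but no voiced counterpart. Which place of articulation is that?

labiodental: voiceless /f/, voiced /v/.
dental: voiceless /θ/, voiced —.
retroflex: voiceless /ʂ/, voiced /ʐ/.
palatal: voiceless /ç/, voiced /ʝ/.
pharyngeal: voiceless /ħ/, voiced /ʕ/.
Every place of articulation has a voiced member except dental, where /ð/ would be expected.

dental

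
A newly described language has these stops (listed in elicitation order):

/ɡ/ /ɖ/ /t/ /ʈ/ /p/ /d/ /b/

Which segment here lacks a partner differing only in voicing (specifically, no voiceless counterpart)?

/ɡ/

Bilabial: /p/ ~ /b/
Alveolar: /t/ ~ /d/
Retroflex: /ʈ/ ~ /ɖ/
Velar: only /ɡ/ (voiced); no voiceless partner.
So /ɡ/ is the unpaired segment.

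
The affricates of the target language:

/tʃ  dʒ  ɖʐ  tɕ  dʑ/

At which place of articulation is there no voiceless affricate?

retroflex

place of articulation  voiceless  voiced  
postalveolar      tʃ        dʒ      
retroflex         —         ɖʐ      
alveolo-palatal   tɕ        dʑ      
Every place of articulation has a voiceless member except retroflex, where /ʈʂ/ would be expected.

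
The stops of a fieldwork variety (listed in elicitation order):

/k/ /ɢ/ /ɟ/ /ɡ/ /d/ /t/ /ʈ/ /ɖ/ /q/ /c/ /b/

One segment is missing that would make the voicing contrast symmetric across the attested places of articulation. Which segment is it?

/p/

place of articulation  voiceless  voiced  
bilabial          —         b       
alveolar          t         d       
retroflex         ʈ         ɖ       
palatal           c         ɟ       
velar             k         ɡ       
uvular            q         ɢ       
The bilabial row has no voiceless member, so the gap is the voiceless bilabial stop /p/.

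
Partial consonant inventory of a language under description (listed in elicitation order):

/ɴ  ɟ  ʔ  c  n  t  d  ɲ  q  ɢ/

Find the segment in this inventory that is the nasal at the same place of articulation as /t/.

/n/

/t/ is a voiceless alveolar stop.
The nasal at the same place is an alveolar nasal — in this inventory, /n/.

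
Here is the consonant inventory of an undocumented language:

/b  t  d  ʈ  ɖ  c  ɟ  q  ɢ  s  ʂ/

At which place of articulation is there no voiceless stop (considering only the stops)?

bilabial: voiceless —, voiced /b/.
alveolar: voiceless /t/, voiced /d/.
retroflex: voiceless /ʈ/, voiced /ɖ/.
palatal: voiceless /c/, voiced /ɟ/.
uvular: voiceless /q/, voiced /ɢ/.
Every place of articulation has a voiceless member except bilabial, where /p/ would be expected.

bilabial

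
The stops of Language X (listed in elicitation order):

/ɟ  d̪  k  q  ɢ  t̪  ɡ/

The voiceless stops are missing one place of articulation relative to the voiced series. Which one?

palatal

Voiceless: /t̪/ (dental), /k/ (velar), /q/ (uvular).
Voiced: /d̪/ (dental), /ɟ/ (palatal), /ɡ/ (velar), /ɢ/ (uvular).
Every place of articulation has a voiceless member except palatal, where /c/ would be expected.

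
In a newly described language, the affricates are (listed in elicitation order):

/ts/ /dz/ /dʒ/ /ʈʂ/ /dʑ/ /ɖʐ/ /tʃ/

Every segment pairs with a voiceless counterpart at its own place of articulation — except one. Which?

/dʑ/

Alveolar: /ts/ ~ /dz/
Postalveolar: /tʃ/ ~ /dʒ/
Retroflex: /ʈʂ/ ~ /ɖʐ/
Alveolo-palatal: only /dʑ/ (voiced); no voiceless partner.
So /dʑ/ is the unpaired segment.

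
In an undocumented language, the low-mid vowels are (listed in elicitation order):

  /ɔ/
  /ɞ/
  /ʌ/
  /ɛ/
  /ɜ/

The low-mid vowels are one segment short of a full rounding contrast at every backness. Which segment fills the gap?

backness          unrounded  rounded 
front             ɛ         —       
central           ɜ         ɞ       
back              ʌ         ɔ       
The front row has no rounded member, so the gap is the front rounded vowel /œ/.

/œ/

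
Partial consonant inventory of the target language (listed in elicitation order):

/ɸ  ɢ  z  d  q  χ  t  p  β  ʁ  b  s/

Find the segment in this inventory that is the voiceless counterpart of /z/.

/z/ is a voiced alveolar fricative.
The voiceless counterpart is a voiceless alveolar fricative — in this inventory, /s/.

/s/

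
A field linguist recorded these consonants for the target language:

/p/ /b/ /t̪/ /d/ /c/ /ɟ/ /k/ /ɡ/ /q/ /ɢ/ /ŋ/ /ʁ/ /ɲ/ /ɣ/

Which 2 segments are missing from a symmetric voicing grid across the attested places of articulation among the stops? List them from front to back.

place of articulation  voiceless  voiced  
bilabial          p         b       
dental            t̪        —       
alveolar          —         d       
palatal           c         ɟ       
velar             k         ɡ       
uvular            q         ɢ       
Gaps, from front to back: dental lacks voiced (/d̪/); alveolar lacks voiceless (/t/).

/d̪/, /t/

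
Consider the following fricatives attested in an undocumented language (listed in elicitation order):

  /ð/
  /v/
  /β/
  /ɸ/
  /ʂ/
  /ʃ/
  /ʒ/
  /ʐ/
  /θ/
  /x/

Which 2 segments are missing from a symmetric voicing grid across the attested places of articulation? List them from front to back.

place of articulation  voiceless  voiced  
bilabial          ɸ         β       
labiodental       —         v       
dental            θ         ð       
postalveolar      ʃ         ʒ       
retroflex         ʂ         ʐ       
velar             x         —       
Gaps, from front to back: labiodental lacks voiceless (/f/); velar lacks voiced (/ɣ/).

/f/, /ɣ/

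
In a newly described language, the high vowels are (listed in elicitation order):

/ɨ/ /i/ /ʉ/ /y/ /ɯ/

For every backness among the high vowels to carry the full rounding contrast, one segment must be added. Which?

/u/

Unrounded: /i/ (front), /ɨ/ (central), /ɯ/ (back).
Rounded: /y/ (front), /ʉ/ (central).
The back row has no rounded member, so the gap is the back rounded vowel /u/.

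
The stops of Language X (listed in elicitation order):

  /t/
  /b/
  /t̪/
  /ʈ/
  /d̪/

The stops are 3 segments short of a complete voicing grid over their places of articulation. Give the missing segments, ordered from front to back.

place of articulation  voiceless  voiced  
bilabial          —         b       
dental            t̪        d̪      
alveolar          t         —       
retroflex         ʈ         —       
Gaps, from front to back: bilabial lacks voiceless (/p/); alveolar lacks voiced (/d/); retroflex lacks voiced (/ɖ/).

/p/, /d/, /ɖ/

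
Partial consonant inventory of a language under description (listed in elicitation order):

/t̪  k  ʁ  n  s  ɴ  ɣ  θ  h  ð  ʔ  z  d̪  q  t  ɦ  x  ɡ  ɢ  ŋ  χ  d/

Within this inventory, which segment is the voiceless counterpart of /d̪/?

/t̪/

/d̪/ is a voiced dental stop.
The voiceless counterpart is a voiceless dental stop — in this inventory, /t̪/.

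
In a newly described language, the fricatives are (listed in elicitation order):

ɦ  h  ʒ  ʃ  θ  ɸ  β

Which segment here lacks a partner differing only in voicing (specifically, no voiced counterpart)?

Bilabial: /ɸ/ ~ /β/
Postalveolar: /ʃ/ ~ /ʒ/
Glottal: /h/ ~ /ɦ/
Dental: only /θ/ (voiceless); no voiced partner.
So /θ/ is the unpaired segment.

/θ/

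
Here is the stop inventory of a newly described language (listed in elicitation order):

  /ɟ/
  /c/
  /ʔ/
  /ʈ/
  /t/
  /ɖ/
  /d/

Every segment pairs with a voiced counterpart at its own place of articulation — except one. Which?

Alveolar: /t/ ~ /d/
Retroflex: /ʈ/ ~ /ɖ/
Palatal: /c/ ~ /ɟ/
Glottal: only /ʔ/ (voiceless); no voiced partner.
So /ʔ/ is the unpaired segment.

/ʔ/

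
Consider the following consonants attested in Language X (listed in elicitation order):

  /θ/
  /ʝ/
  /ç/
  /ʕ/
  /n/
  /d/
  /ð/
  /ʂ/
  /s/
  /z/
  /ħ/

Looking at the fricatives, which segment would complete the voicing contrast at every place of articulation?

/ʐ/

place of articulation  voiceless  voiced  
dental            θ         ð       
alveolar          s         z       
retroflex         ʂ         —       
palatal           ç         ʝ       
pharyngeal        ħ         ʕ       
The retroflex row has no voiced member, so the gap is the voiced retroflex fricative /ʐ/.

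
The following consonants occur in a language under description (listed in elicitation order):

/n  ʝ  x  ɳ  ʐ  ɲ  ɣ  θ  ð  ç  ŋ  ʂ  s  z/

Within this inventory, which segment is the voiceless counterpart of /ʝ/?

/ç/

/ʝ/ is a voiced palatal fricative.
The voiceless counterpart is a voiceless palatal fricative — in this inventory, /ç/.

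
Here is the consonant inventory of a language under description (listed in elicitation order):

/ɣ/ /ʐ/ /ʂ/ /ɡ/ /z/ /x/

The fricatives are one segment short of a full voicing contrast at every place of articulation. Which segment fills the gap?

/s/

Voiceless: /ʂ/ (retroflex), /x/ (velar).
Voiced: /z/ (alveolar), /ʐ/ (retroflex), /ɣ/ (velar).
The alveolar row has no voiceless member, so the gap is the voiceless alveolar fricative /s/.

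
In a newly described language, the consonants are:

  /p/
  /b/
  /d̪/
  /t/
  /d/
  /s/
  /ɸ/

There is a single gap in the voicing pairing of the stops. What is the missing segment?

Voiceless: /p/ (bilabial), /t/ (alveolar).
Voiced: /b/ (bilabial), /d̪/ (dental), /d/ (alveolar).
The dental row has no voiceless member, so the gap is the voiceless dental stop /t̪/.

/t̪/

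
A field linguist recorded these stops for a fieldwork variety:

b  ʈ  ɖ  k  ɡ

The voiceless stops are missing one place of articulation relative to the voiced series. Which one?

bilabial: voiceless —, voiced /b/.
retroflex: voiceless /ʈ/, voiced /ɖ/.
velar: voiceless /k/, voiced /ɡ/.
Every place of articulation has a voiceless member except bilabial, where /p/ would be expected.

bilabial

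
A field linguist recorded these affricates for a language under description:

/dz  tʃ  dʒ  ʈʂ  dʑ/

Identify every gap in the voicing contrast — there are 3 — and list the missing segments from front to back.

alveolar: voiceless —, voiced /dz/.
postalveolar: voiceless /tʃ/, voiced /dʒ/.
retroflex: voiceless /ʈʂ/, voiced —.
alveolo-palatal: voiceless —, voiced /dʑ/.
Gaps, from front to back: alveolar lacks voiceless (/ts/); retroflex lacks voiced (/ɖʐ/); alveolo-palatal lacks voiceless (/tɕ/).

/ts/, /ɖʐ/, /tɕ/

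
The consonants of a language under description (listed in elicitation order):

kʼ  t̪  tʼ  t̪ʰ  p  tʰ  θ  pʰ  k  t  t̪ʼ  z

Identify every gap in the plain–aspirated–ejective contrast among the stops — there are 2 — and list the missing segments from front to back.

Plain: /p/ (bilabial), /t̪/ (dental), /t/ (alveolar), /k/ (velar).
Aspirated: /pʰ/ (bilabial), /t̪ʰ/ (dental), /tʰ/ (alveolar).
Ejective: /t̪ʼ/ (dental), /tʼ/ (alveolar), /kʼ/ (velar).
Gaps, from front to back: bilabial lacks ejective (/pʼ/); velar lacks aspirated (/kʰ/).

/pʼ/, /kʰ/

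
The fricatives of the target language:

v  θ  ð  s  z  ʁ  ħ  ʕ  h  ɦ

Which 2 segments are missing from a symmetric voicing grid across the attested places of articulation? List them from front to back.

/f/, /χ/

labiodental: voiceless —, voiced /v/.
dental: voiceless /θ/, voiced /ð/.
alveolar: voiceless /s/, voiced /z/.
uvular: voiceless —, voiced /ʁ/.
pharyngeal: voiceless /ħ/, voiced /ʕ/.
glottal: voiceless /h/, voiced /ɦ/.
Gaps, from front to back: labiodental lacks voiceless (/f/); uvular lacks voiceless (/χ/).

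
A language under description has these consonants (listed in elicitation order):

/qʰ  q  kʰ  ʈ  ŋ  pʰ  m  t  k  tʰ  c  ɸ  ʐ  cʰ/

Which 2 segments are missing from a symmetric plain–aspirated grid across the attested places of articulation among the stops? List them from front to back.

bilabial: plain —, aspirated /pʰ/.
alveolar: plain /t/, aspirated /tʰ/.
retroflex: plain /ʈ/, aspirated —.
palatal: plain /c/, aspirated /cʰ/.
velar: plain /k/, aspirated /kʰ/.
uvular: plain /q/, aspirated /qʰ/.
Gaps, from front to back: bilabial lacks plain (/p/); retroflex lacks aspirated (/ʈʰ/).

/p/, /ʈʰ/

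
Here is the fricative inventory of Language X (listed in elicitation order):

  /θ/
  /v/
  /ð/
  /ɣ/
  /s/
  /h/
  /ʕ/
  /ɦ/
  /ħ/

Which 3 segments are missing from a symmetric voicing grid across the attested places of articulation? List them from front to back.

Voiceless: /θ/ (dental), /s/ (alveolar), /ħ/ (pharyngeal), /h/ (glottal).
Voiced: /v/ (labiodental), /ð/ (dental), /ɣ/ (velar), /ʕ/ (pharyngeal), /ɦ/ (glottal).
Gaps, from front to back: labiodental lacks voiceless (/f/); alveolar lacks voiced (/z/); velar lacks voiceless (/x/).

/f/, /z/, /x/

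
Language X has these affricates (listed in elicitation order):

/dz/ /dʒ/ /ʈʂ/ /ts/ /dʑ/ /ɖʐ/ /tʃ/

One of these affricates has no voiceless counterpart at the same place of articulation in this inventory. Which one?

Alveolar: /ts/ ~ /dz/
Postalveolar: /tʃ/ ~ /dʒ/
Retroflex: /ʈʂ/ ~ /ɖʐ/
Alveolo-palatal: only /dʑ/ (voiced); no voiceless partner.
So /dʑ/ is the unpaired segment.

/dʑ/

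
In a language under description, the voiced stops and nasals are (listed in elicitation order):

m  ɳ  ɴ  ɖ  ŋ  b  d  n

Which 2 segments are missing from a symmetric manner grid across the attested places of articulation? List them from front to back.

/ɡ/, /ɢ/

bilabial: oral stop /b/, nasal /m/.
alveolar: oral stop /d/, nasal /n/.
retroflex: oral stop /ɖ/, nasal /ɳ/.
velar: oral stop —, nasal /ŋ/.
uvular: oral stop —, nasal /ɴ/.
Gaps, from front to back: velar lacks oral stop (/ɡ/); uvular lacks oral stop (/ɢ/).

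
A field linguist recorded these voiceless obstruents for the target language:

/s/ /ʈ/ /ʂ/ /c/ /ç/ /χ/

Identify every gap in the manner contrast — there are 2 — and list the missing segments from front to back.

/t/, /q/

place of articulation  stop      fricative
alveolar          —         s       
retroflex         ʈ         ʂ       
palatal           c         ç       
uvular            —         χ       
Gaps, from front to back: alveolar lacks stop (/t/); uvular lacks stop (/q/).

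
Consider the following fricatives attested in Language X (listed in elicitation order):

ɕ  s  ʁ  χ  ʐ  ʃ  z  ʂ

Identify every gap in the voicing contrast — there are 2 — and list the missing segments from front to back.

Voiceless: /s/ (alveolar), /ʃ/ (postalveolar), /ʂ/ (retroflex), /ɕ/ (alveolo-palatal), /χ/ (uvular).
Voiced: /z/ (alveolar), /ʐ/ (retroflex), /ʁ/ (uvular).
Gaps, from front to back: postalveolar lacks voiced (/ʒ/); alveolo-palatal lacks voiced (/ʑ/).

/ʒ/, /ʑ/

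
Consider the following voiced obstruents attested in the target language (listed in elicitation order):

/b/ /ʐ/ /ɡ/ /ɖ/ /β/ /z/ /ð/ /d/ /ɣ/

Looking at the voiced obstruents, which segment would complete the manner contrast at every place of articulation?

Stop: /b/ (bilabial), /d/ (alveolar), /ɖ/ (retroflex), /ɡ/ (velar).
Fricative: /β/ (bilabial), /ð/ (dental), /z/ (alveolar), /ʐ/ (retroflex), /ɣ/ (velar).
The dental row has no stop member, so the gap is the dental stop /d̪/.

/d̪/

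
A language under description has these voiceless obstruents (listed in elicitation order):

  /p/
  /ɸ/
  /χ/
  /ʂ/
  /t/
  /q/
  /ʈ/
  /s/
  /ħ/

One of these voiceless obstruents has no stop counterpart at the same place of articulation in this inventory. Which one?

/ħ/

Bilabial: /p/ ~ /ɸ/
Alveolar: /t/ ~ /s/
Retroflex: /ʈ/ ~ /ʂ/
Uvular: /q/ ~ /χ/
Pharyngeal: only /ħ/ (fricative); no stop partner.
So /ħ/ is the unpaired segment.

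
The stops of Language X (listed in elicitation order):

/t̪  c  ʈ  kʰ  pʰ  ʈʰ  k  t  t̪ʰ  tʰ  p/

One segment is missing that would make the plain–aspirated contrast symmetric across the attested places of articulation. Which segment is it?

/cʰ/

place of articulation  plain     aspirated
bilabial          p         pʰ      
dental            t̪        t̪ʰ     
alveolar          t         tʰ      
retroflex         ʈ         ʈʰ      
palatal           c         —       
velar             k         kʰ      
The palatal row has no aspirated member, so the gap is the aspirated palatal stop /cʰ/.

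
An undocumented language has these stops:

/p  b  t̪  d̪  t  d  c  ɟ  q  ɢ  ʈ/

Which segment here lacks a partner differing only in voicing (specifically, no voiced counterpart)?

Bilabial: /p/ ~ /b/
Dental: /t̪/ ~ /d̪/
Alveolar: /t/ ~ /d/
Palatal: /c/ ~ /ɟ/
Uvular: /q/ ~ /ɢ/
Retroflex: only /ʈ/ (voiceless); no voiced partner.
So /ʈ/ is the unpaired segment.

/ʈ/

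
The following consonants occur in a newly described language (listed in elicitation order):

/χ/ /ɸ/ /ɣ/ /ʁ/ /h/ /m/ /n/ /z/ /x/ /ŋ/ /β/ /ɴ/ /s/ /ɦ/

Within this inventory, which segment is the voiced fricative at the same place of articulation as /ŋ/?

/ŋ/ is a velar nasal.
The voiced fricative at the same place is a voiced velar fricative — in this inventory, /ɣ/.

/ɣ/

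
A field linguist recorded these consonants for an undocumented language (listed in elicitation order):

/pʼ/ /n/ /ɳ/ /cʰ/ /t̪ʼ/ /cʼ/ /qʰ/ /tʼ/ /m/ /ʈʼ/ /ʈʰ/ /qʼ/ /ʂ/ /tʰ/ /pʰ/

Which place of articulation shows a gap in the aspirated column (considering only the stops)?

dental

bilabial: aspirated /pʰ/, ejective /pʼ/.
dental: aspirated —, ejective /t̪ʼ/.
alveolar: aspirated /tʰ/, ejective /tʼ/.
retroflex: aspirated /ʈʰ/, ejective /ʈʼ/.
palatal: aspirated /cʰ/, ejective /cʼ/.
uvular: aspirated /qʰ/, ejective /qʼ/.
Every place of articulation has an aspirated member except dental, where /t̪ʰ/ would be expected.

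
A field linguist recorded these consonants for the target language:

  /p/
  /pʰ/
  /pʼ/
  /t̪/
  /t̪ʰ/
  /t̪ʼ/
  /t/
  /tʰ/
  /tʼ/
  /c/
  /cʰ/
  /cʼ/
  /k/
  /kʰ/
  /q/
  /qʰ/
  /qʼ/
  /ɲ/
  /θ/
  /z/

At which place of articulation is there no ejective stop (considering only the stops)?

bilabial: plain /p/, aspirated /pʰ/, ejective /pʼ/.
dental: plain /t̪/, aspirated /t̪ʰ/, ejective /t̪ʼ/.
alveolar: plain /t/, aspirated /tʰ/, ejective /tʼ/.
palatal: plain /c/, aspirated /cʰ/, ejective /cʼ/.
velar: plain /k/, aspirated /kʰ/, ejective —.
uvular: plain /q/, aspirated /qʰ/, ejective /qʼ/.
Every place of articulation has an ejective member except velar, where /kʼ/ would be expected.

velar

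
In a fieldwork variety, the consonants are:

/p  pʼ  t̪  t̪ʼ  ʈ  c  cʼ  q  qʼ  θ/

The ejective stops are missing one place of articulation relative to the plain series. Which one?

retroflex

place of articulation  plain     ejective
bilabial          p         pʼ      
dental            t̪        t̪ʼ     
retroflex         ʈ         —       
palatal           c         cʼ      
uvular            q         qʼ      
Every place of articulation has an ejective member except retroflex, where /ʈʼ/ would be expected.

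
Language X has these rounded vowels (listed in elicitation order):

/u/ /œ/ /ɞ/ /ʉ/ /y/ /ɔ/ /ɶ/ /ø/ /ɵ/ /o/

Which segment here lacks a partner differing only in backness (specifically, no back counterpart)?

/ɶ/

High: /y/ ~ /ʉ/ ~ /u/
High-mid: /ø/ ~ /ɵ/ ~ /o/
Low-mid: /œ/ ~ /ɞ/ ~ /ɔ/
Low: only /ɶ/ (front); no back partner.
So /ɶ/ is the unpaired segment.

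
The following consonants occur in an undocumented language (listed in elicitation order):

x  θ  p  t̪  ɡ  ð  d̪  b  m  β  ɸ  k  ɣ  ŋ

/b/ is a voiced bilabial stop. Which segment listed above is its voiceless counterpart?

/p/

The voiceless counterpart is a voiceless bilabial stop — in this inventory, /p/.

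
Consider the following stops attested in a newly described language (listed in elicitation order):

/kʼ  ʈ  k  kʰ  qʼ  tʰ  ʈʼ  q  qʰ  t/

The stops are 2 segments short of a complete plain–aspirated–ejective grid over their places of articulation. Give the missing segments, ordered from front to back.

/tʼ/, /ʈʰ/

alveolar: plain /t/, aspirated /tʰ/, ejective —.
retroflex: plain /ʈ/, aspirated —, ejective /ʈʼ/.
velar: plain /k/, aspirated /kʰ/, ejective /kʼ/.
uvular: plain /q/, aspirated /qʰ/, ejective /qʼ/.
Gaps, from front to back: alveolar lacks ejective (/tʼ/); retroflex lacks aspirated (/ʈʰ/).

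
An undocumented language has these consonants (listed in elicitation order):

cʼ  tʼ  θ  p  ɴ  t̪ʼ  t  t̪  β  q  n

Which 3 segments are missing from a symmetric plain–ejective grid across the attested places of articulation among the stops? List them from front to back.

place of articulation  plain     ejective
bilabial          p         —       
dental            t̪        t̪ʼ     
alveolar          t         tʼ      
palatal           —         cʼ      
uvular            q         —       
Gaps, from front to back: bilabial lacks ejective (/pʼ/); palatal lacks plain (/c/); uvular lacks ejective (/qʼ/).

/pʼ/, /c/, /qʼ/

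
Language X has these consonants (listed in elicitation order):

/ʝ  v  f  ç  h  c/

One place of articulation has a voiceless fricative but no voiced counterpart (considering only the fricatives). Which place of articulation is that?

Voiceless: /f/ (labiodental), /ç/ (palatal), /h/ (glottal).
Voiced: /v/ (labiodental), /ʝ/ (palatal).
Every place of articulation has a voiced member except glottal, where /ɦ/ would be expected.

glottal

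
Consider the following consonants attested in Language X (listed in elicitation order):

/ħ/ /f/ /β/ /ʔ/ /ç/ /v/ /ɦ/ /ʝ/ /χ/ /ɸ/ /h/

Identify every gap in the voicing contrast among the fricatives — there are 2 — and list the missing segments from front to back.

place of articulation  voiceless  voiced  
bilabial          ɸ         β       
labiodental       f         v       
palatal           ç         ʝ       
uvular            χ         —       
pharyngeal        ħ         —       
glottal           h         ɦ       
Gaps, from front to back: uvular lacks voiced (/ʁ/); pharyngeal lacks voiced (/ʕ/).

/ʁ/, /ʕ/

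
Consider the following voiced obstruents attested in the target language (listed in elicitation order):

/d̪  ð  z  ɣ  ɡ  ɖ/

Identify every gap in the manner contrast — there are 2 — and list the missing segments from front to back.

Stop: /d̪/ (dental), /ɖ/ (retroflex), /ɡ/ (velar).
Fricative: /ð/ (dental), /z/ (alveolar), /ɣ/ (velar).
Gaps, from front to back: alveolar lacks stop (/d/); retroflex lacks fricative (/ʐ/).

/d/, /ʐ/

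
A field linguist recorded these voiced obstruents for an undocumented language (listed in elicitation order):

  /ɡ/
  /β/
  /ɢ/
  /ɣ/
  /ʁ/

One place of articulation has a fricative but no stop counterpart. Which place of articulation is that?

Stop: /ɡ/ (velar), /ɢ/ (uvular).
Fricative: /β/ (bilabial), /ɣ/ (velar), /ʁ/ (uvular).
Every place of articulation has a stop member except bilabial, where /b/ would be expected.

bilabial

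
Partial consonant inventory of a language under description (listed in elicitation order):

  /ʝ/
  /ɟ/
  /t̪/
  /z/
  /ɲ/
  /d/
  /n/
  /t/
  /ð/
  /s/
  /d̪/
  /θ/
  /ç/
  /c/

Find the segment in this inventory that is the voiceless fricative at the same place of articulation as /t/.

/s/

/t/ is a voiceless alveolar stop.
The voiceless fricative at the same place is a voiceless alveolar fricative — in this inventory, /s/.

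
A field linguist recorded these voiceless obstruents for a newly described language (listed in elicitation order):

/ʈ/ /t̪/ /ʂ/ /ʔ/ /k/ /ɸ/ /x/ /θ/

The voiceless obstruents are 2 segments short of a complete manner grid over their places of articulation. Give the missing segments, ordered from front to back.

Stop: /t̪/ (dental), /ʈ/ (retroflex), /k/ (velar), /ʔ/ (glottal).
Fricative: /ɸ/ (bilabial), /θ/ (dental), /ʂ/ (retroflex), /x/ (velar).
Gaps, from front to back: bilabial lacks stop (/p/); glottal lacks fricative (/h/).

/p/, /h/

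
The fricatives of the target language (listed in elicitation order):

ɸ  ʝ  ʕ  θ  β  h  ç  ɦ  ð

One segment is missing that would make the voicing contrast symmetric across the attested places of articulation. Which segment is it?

bilabial: voiceless /ɸ/, voiced /β/.
dental: voiceless /θ/, voiced /ð/.
palatal: voiceless /ç/, voiced /ʝ/.
pharyngeal: voiceless —, voiced /ʕ/.
glottal: voiceless /h/, voiced /ɦ/.
The pharyngeal row has no voiceless member, so the gap is the voiceless pharyngeal fricative /ħ/.

/ħ/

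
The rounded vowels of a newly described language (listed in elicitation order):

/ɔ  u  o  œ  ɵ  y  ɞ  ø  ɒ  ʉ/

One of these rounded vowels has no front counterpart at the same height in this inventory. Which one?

High: /y/ ~ /ʉ/ ~ /u/
High-mid: /ø/ ~ /ɵ/ ~ /o/
Low-mid: /œ/ ~ /ɞ/ ~ /ɔ/
Low: only /ɒ/ (back); no front partner.
So /ɒ/ is the unpaired segment.

/ɒ/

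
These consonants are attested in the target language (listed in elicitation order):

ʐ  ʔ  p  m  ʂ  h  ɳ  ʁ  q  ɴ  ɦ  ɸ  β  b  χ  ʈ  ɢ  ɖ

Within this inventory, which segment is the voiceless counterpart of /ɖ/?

/ʈ/

/ɖ/ is a voiced retroflex stop.
The voiceless counterpart is a voiceless retroflex stop — in this inventory, /ʈ/.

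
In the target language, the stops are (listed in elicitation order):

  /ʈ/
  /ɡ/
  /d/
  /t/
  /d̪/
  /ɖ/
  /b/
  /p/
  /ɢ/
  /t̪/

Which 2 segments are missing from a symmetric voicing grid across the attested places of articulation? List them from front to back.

/k/, /q/

Voiceless: /p/ (bilabial), /t̪/ (dental), /t/ (alveolar), /ʈ/ (retroflex).
Voiced: /b/ (bilabial), /d̪/ (dental), /d/ (alveolar), /ɖ/ (retroflex), /ɡ/ (velar), /ɢ/ (uvular).
Gaps, from front to back: velar lacks voiceless (/k/); uvular lacks voiceless (/q/).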